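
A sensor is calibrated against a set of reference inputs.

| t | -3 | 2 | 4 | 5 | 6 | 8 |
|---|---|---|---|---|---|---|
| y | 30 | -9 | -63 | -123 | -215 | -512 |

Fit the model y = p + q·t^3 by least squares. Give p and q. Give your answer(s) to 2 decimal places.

p = 1.35, q = -1.00

Forming AᵀA = [[6, 898]; [898, 329314]] and Aᵀy = [-892, -328873]ᵀ gives AᵀA·[p, q]ᵀ = Aᵀy.
Eliminating q: 329314·(row 1) − 898·(row 2) gives 1169480·p = 329314·(-892) − 898·(-328873) = 1579866, so p = 789933/584740.
Then q = ((-328873) − 898·(789933/584740))/329314 = -586111/584740.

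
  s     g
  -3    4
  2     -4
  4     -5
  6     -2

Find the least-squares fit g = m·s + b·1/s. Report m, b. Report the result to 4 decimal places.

Normal-equation sums: Σs·s = 65, Σs·1/s = 4, Σ1/s·1/s = 65/144.
Moment sums: Σs·g = -52, Σ1/s·g = -59/12.
So XᵀX·[m, b]ᵀ = Xᵀg: [[65, 4]; [4, 65/144]]·[m, b]ᵀ = [-52, -59/12]ᵀ.
Δ = 65·(65/144) − 4² = 1921/144.
m = ((-52)·(65/144) − 4·(-59/12))/(1921/144) = -548/1921; b = (65·(-59/12) − 4·(-52))/(1921/144) = -16068/1921.

m = -0.2853, b = -8.3644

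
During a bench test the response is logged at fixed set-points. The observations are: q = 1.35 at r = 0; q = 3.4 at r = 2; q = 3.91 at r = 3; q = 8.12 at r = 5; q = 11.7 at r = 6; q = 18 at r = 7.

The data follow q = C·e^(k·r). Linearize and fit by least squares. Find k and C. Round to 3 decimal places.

Let Y = ln q. Fitting Y = k·r + ln C by least squares:
AᵀA = [[123.0000, 23.0000]; [23.0000, 6]], rhs = [51.9999, 10.3317]ᵀ  (here Σr = 23.0000, Σ(r)² = 123.0000, Σln q = 10.3317, Σr·ln q = 51.9999).
Solving (det = 209.0000): k = 0.35584, ln C = 0.35790, so C = exp(0.35790) = 1.43032.

k = 0.356, C = 1.430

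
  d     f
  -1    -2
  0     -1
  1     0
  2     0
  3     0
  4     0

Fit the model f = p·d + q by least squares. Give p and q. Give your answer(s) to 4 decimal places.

p = 0.3714, q = -1.0571

Entries of AᵀA: Σd·d = 31, Σd = 9, Σ1 = 6.
Moment sums: Σd·f = 2, Σf = -3.
So AᵀA·[p, q]ᵀ = Aᵀf: [[31, 9]; [9, 6]]·[p, q]ᵀ = [2, -3]ᵀ.
Eliminating q: 6·(row 1) − 9·(row 2) gives 105·p = 6·2 − 9·(-3) = 39, so p = 13/35.
Then q = ((-3) − 9·(13/35))/6 = -37/35.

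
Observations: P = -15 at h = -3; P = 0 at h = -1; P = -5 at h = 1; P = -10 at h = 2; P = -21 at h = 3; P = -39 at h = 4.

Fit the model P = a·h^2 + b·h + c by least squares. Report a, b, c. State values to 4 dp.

The normal system AᵀA·[a, b, c]ᵀ = AᵀP is [[436, 72, 40]; [72, 40, 6]; [40, 6, 6]]·[a, b, c]ᵀ = [-993, -199, -90]ᵀ.
Row-reducing yields a = -14811/7100, b = -4411/3550, c = 531/3550.

a = -2.0861, b = -1.2425, c = 0.1496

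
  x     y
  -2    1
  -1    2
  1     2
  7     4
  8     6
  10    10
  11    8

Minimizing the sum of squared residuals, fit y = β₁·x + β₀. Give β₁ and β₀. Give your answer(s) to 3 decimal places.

Entries of MᵀM: Σx·x = 340, Σx = 34, Σ1 = 7.
Moment sums: Σx·y = 262, Σy = 33.
MᵀM·[β₁, β₀]ᵀ = Mᵀy becomes [[340, 34]; [34, 7]]·[β₁, β₀]ᵀ = [262, 33]ᵀ.
Eliminating β₀: 7·(row 1) − 34·(row 2) gives 1224·β₁ = 7·262 − 34·33 = 712, so β₁ = 89/153.
Then β₀ = (33 − 34·(89/153))/7 = 17/9.

β₁ = 0.582, β₀ = 1.889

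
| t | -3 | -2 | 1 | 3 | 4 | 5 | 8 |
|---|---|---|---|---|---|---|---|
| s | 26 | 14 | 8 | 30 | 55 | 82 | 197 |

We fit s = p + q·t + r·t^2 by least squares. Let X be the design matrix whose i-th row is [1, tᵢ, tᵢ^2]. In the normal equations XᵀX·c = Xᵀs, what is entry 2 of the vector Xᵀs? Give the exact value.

2198

Entry 2 ↔ basis t, so (Xᵀs)_{2} = Σᵢ (t)·sᵢ = (-3)·(26) + (-2)·(14) + (1)·(8) + (3)·(30) + (4)·(55) + (5)·(82) + (8)·(197) = 2198.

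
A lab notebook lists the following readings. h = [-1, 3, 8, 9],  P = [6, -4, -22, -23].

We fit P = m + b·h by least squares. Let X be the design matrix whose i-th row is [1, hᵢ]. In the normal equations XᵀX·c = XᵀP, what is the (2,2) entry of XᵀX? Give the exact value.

155

Row 2 ↔ basis h, column 2 ↔ basis h, so (XᵀX)_{2,2} = Σᵢ (h)·(h) = (-1)·(-1) + (3)·(3) + (8)·(8) + (9)·(9) = 155.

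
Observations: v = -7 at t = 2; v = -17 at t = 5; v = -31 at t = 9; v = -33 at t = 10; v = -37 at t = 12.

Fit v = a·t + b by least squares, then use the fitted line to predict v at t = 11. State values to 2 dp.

v̂ = -35.53

Setting ∂/∂a … = 0 gives: 354·a + 38·b = -1152;  38·a + 5·b = -125.
(Σt·t = 354, Σt = 38, Σ1 = 5, Σt·v = -1152, Σv = -125.)
Eliminating b: 5·(row 1) − 38·(row 2) gives 326·a = 5·(-1152) − 38·(-125) = -1010, so a = -505/163.
Then b = ((-125) − 38·(-505/163))/5 = -237/163.
At t = 11: v̂ = (-505/163)·(11) + (-237/163)·(1) = -5792/163.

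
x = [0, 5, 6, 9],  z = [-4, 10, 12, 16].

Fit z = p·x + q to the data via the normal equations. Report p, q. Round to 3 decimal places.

p = 2.286, q = -2.929

The normal equations are: 142·p + 20·q = 266;  20·p + 4·q = 34.
det = 142·4 − 20² = 168.
p = (266·4 − 20·34)/168 = 16/7; q = (142·34 − 20·266)/168 = -41/14.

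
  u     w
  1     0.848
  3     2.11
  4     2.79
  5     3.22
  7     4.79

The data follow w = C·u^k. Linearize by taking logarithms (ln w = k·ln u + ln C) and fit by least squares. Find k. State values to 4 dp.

Linearized form: ln w = k·ln u + ln C. From the 5 transformed points,
XᵀX = [[9.5056, 6.0403]; [6.0403, 5]], rhs = [7.1731, 4.3438]ᵀ  (here Σln u = 6.0403, Σ(ln u)² = 9.5056, Σln w = 4.3438, Σln u·ln w = 7.1731).
Solving (det = 11.0434): k = 0.87183, ln C = -0.18446.

k = 0.8718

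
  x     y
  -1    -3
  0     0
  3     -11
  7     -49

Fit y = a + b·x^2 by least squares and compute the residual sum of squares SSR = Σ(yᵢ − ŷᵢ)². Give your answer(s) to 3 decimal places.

SSR = 3.057

The normal equations are: 4·a + 59·b = -63;  59·a + 2483·b = -2503.
(Σ1 = 4, Σx^2 = 59, Σx^2·x^2 = 2483, Σy = -63, Σx^2·y = -2503.)
Determinant 4·2483 − 59² = 6451.
a = ((-63)·2483 − 59·(-2503))/6451 = -8752/6451; b = (4·(-2503) − 59·(-63))/6451 = -6295/6451.
Residuals: -4306/6451, 8752/6451, -5554/6451, 1108/6451; SSR = 19720/6451.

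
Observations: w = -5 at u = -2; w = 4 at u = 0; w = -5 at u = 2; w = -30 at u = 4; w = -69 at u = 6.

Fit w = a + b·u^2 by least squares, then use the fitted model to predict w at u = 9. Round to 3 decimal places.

ŵ = -160.278

From the data, Σ1 = 5, Σu^2 = 60, Σu^2·u^2 = 1584.
Right-hand side: Σw = -105, Σu^2·w = -3004.
So XᵀX·[a, b]ᵀ = Xᵀw: [[5, 60]; [60, 1584]]·[a, b]ᵀ = [-105, -3004]ᵀ.
Eliminating b: 1584·(row 1) − 60·(row 2) gives 4320·a = 1584·(-105) − 60·(-3004) = 13920, so a = 29/9.
Then b = ((-3004) − 60·(29/9))/1584 = -109/54.
At u = 9: ŵ = (29/9)·(1) + (-109/54)·(81) = -2885/18.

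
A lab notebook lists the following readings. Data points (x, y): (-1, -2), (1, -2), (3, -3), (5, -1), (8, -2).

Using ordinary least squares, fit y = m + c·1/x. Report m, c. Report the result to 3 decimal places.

m = -1.992, c = -0.064

The normal system MᵀM·[m, c]ᵀ = Mᵀy is [[5, 79/120]; [79/120, 31201/14400]]·[m, c]ᵀ = [-10, -29/20]ᵀ.
Determinant 5·(31201/14400) − (79/120)² = 37441/3600.
m = ((-10)·(31201/14400) − (79/120)·(-29/20))/(37441/3600) = -74566/37441; c = (5·(-29/20) − (79/120)·(-10))/(37441/3600) = -2400/37441.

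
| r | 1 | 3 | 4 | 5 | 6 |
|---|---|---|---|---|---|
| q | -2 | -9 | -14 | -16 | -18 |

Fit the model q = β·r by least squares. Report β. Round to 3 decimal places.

β = -3.138

From the data, Σr·r = 87.
Right-hand side: Σr·q = -273.
XᵀX·[β]ᵀ = Xᵀq becomes [[87]]·[β]ᵀ = [-273]ᵀ.
β = (-273)/87 = -3.13793.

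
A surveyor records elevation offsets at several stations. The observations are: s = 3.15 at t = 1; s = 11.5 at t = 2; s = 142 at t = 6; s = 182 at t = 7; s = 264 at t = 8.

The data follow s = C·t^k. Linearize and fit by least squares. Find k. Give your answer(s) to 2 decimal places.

With ln sᵢ as the transformed response and ln tᵢ as the regressor:
Σln t = 6.5103, Σ(ln t)² = 11.8015, Σln s = 19.3255, Σln t·ln s = 32.2939.
Equations: 11.8015·k + 6.5103·ln C = 32.2939;  6.5103·k + 5·ln C = 19.3255.
Slope k = (n·Σln t·ln s − Σln t·Σln s)/(n·Σ(ln t)² − (Σln t)²) = (5·32.2939 − 6.5103·19.3255)/16.6240 = 2.14482; ln C = (Σln s − k·Σln t)/n = 1.07244.

k = 2.14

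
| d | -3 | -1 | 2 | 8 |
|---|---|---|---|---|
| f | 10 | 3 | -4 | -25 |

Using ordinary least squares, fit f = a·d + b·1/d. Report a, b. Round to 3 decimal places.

From the data, Σd·d = 78, Σd·1/d = 4, Σ1/d·1/d = 793/576.
For Aᵀf: Σd·f = -241, Σ1/d·f = -275/24.
Normal equations: [[78, 4]; [4, 793/576]]·[a, b]ᵀ = [-241, -275/24]ᵀ.
det = 78·(793/576) − 4² = 8773/96.
a = ((-241)·(793/576) − 4·(-275/24))/(8773/96) = -164713/52638; b = (78·(-275/24) − 4·(-241))/(8773/96) = 6744/8773.

a = -3.129, b = 0.769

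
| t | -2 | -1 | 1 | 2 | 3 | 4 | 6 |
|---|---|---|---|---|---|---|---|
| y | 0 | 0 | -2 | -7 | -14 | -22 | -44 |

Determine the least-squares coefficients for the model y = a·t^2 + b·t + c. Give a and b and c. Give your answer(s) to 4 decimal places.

From the data, Σt^2·t^2 = 1667, Σt^2·t = 307, Σt^2 = 71, Σt·t = 71, Σt = 13, Σ1 = 7.
Right-hand side: Σt^2·y = -2092, Σt·y = -410, Σy = -89.
XᵀX·[a, b, c]ᵀ = Xᵀy becomes [[1667, 307, 71]; [307, 71, 13]; [71, 13, 7]]·[a, b, c]ᵀ = [-2092, -410, -89]ᵀ.
Row-reducing yields a = -15011/15974, b = -27317/15974, c = -8/1141.

a = -0.9397, b = -1.7101, c = -0.0070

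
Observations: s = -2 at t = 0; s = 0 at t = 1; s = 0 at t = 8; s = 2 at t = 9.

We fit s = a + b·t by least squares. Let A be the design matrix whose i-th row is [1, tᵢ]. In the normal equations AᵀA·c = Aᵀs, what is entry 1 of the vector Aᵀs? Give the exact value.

0

Entry 1 ↔ basis 1, so (Aᵀs)_{1} = Σᵢ sᵢ = (1)·(-2) + (1)·(0) + (1)·(0) + (1)·(2) = 0.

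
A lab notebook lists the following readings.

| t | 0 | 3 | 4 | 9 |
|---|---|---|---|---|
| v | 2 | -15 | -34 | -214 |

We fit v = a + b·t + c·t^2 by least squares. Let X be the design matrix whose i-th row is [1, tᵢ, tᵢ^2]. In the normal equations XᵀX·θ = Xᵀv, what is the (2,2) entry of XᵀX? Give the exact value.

Row 2 ↔ basis t, column 2 ↔ basis t, so (XᵀX)_{2,2} = Σᵢ (t)·(t) = (0)·(0) + (3)·(3) + (4)·(4) + (9)·(9) = 106.

106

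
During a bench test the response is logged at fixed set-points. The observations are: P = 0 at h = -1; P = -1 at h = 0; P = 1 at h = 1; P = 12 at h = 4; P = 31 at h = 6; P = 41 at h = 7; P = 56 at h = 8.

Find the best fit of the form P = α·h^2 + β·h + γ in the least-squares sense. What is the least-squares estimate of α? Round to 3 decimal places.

Compute the Gram sums: Σh^2·h^2 = 8051, Σh^2·h = 1135, Σh^2 = 167, Σh·h = 167, Σh = 25, Σ1 = 7.
And Σh^2·P = 6902, Σh·P = 970, ΣP = 140.
AᵀA·[α, β, γ]ᵀ = AᵀP becomes [[8051, 1135, 167]; [1135, 167, 25]; [167, 25, 7]]·[α, β, γ]ᵀ = [6902, 970, 140]ᵀ.
Solving the 3×3 system (Gaussian elimination) gives α = 13819/15163, β = -4065/15163, γ = -11904/15163.

α = 0.911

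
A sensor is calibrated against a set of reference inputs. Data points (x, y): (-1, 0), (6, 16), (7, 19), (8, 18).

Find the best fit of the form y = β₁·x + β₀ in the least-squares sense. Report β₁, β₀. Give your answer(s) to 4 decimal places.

β₁ = 2.1600, β₀ = 2.4500

The normal system MᵀM·[β₁, β₀]ᵀ = Mᵀy is [[150, 20]; [20, 4]]·[β₁, β₀]ᵀ = [373, 53]ᵀ.
Eliminating β₀: 4·(row 1) − 20·(row 2) gives 200·β₁ = 4·373 − 20·53 = 432, so β₁ = 54/25.
Then β₀ = (53 − 20·(54/25))/4 = 49/20.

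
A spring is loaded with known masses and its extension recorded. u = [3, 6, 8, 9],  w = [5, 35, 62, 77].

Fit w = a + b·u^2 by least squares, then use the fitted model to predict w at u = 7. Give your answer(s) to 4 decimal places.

With design matrix X, XᵀX = [[4, 190]; [190, 12034]] and Xᵀw = [179, 11510]ᵀ.
Δ = 4·12034 − 190² = 12036.
a = (179·12034 − 190·11510)/12036 = -5469/2006; b = (4·11510 − 190·179)/12036 = 2005/2006.
At u = 7: ŵ = (-5469/2006)·(1) + (2005/2006)·(49) = 46388/1003.

ŵ = 46.2493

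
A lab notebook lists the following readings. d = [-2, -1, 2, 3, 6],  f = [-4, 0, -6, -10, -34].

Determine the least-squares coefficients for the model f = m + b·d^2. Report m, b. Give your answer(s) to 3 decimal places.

m = -0.731, b = -0.932

With design matrix X, XᵀX = [[5, 54]; [54, 1410]] and Xᵀf = [-54, -1354]ᵀ.
det = 5·1410 − 54² = 4134.
m = ((-54)·1410 − 54·(-1354))/4134 = -504/689; b = (5·(-1354) − 54·(-54))/4134 = -1927/2067.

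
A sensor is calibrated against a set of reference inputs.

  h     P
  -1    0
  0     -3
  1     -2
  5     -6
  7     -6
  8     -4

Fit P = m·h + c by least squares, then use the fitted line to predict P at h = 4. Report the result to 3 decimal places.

P̂ = -3.827

From the data, Σh·h = 140, Σh = 20, Σ1 = 6.
For XᵀP: Σh·P = -106, ΣP = -21.
Eliminating c: 6·(row 1) − 20·(row 2) gives 440·m = 6·(-106) − 20·(-21) = -216, so m = -27/55.
Then c = ((-21) − 20·(-27/55))/6 = -41/22.
At h = 4: P̂ = (-27/55)·(4) + (-41/22)·(1) = -421/110.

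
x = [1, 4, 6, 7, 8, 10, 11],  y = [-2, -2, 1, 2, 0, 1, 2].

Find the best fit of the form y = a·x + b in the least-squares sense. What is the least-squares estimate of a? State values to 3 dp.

Normal-equation sums: Σx·x = 387, Σx = 47, Σ1 = 7.
For Aᵀy: Σx·y = 42, Σy = 2.
So AᵀA·[a, b]ᵀ = Aᵀy: [[387, 47]; [47, 7]]·[a, b]ᵀ = [42, 2]ᵀ.
Eliminating b: 7·(row 1) − 47·(row 2) gives 500·a = 7·42 − 47·2 = 200, so a = 2/5.
Then b = (2 − 47·(2/5))/7 = -12/5.

a = 0.400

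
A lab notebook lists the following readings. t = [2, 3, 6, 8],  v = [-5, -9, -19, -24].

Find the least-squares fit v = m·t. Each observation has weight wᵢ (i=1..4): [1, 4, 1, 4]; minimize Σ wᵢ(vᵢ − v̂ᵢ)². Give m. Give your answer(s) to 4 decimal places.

Setting ∂/∂m … = 0 gives: 332·m = -1000.
(Σwᵢ·t·t = 332, Σwᵢ·t·v = -1000.)
m = (-1000)/332 = -3.01205.

m = -3.0120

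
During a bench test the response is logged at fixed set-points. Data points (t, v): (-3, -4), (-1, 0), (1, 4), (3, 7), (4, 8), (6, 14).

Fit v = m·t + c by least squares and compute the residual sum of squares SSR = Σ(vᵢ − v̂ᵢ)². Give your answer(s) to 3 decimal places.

SSR = 2.849

Setting ∂/∂m … = 0 gives: 72·m + 10·c = 153;  10·m + 6·c = 29.
Eliminating c: 6·(row 1) − 10·(row 2) gives 332·m = 6·153 − 10·29 = 628, so m = 157/83.
Then c = (29 − 10·(157/83))/6 = 279/166.
Residuals: -1/166, 35/166, 71/166, -59/166, -207/166, 161/166; SSR = 473/166.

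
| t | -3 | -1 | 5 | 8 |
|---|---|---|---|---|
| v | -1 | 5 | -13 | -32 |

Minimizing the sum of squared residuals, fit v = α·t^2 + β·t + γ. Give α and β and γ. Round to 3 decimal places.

α = -0.503, β = -0.464, γ = 3.240

Setting ∂/∂α … = 0 gives: 4803·α + 609·β + 99·γ = -2377;  609·α + 99·β + 9·γ = -323;  99·α + 9·β + 4·γ = -41.
(Σt^2·t^2 = 4803, Σt^2·t = 609, Σt^2 = 99, Σt·t = 99, Σt = 9, Σ1 = 4, Σt^2·v = -2377, Σt·v = -323, Σv = -41.)
Solving the 3×3 system (Gaussian elimination) gives α = -605/1203, β = -2788/6015, γ = 6496/2005.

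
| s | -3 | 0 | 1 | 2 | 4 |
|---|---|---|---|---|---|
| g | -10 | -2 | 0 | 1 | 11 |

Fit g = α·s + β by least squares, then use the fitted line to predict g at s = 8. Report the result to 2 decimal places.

Forming MᵀM = [[30, 4]; [4, 5]] and Mᵀg = [76, 0]ᵀ gives MᵀM·[α, β]ᵀ = Mᵀg.
Determinant 30·5 − 4² = 134.
α = (76·5 − 4·0)/134 = 190/67; β = (30·0 − 4·76)/134 = -152/67.
At s = 8: ĝ = (190/67)·(8) + (-152/67)·(1) = 1368/67.

ĝ = 20.42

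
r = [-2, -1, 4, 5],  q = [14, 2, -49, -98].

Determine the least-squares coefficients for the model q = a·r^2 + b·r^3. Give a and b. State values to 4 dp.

Setting ∂/∂a … = 0 gives: 898·a + 4116·b = -3176;  4116·a + 19786·b = -15500.
Eliminating b: 19786·(row 1) − 4116·(row 2) gives 826372·a = 19786·(-3176) − 4116·(-15500) = 957664, so a = 239416/206593.
Then b = ((-15500) − 4116·(239416/206593))/19786 = -211646/206593.

a = 1.1589, b = -1.0245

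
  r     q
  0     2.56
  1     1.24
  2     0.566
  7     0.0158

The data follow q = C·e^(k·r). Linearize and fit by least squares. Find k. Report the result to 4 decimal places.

k = -0.7260

With ln qᵢ as the transformed response and rᵢ as the regressor:
XᵀX = [[54.0000, 10.0000]; [10.0000, 4]], rhs = [-29.9574, -3.5618]ᵀ  (here Σr = 10.0000, Σ(r)² = 54.0000, Σln q = -3.5618, Σr·ln q = -29.9574).
Δ = 54.0000·4 − (10.0000)² = 116.0000; k = (-29.9574·4 − 10.0000·-3.5618)/116.0000 = -0.72596, ln C = (54.0000·-3.5618 − 10.0000·-29.9574)/116.0000 = 0.92446.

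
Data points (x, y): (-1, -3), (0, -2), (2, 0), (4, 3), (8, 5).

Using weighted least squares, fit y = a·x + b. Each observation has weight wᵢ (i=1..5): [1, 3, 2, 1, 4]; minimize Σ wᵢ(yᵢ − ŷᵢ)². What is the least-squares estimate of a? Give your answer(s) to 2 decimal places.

a = 0.88

From the data, Σwᵢ·x·x = 281, Σwᵢ·x = 39, Σwᵢ·1 = 11.
And Σwᵢ·x·y = 175, Σwᵢ·y = 14.
det = 281·11 − 39² = 1570.
a = (175·11 − 39·14)/1570 = 1379/1570; b = (281·14 − 39·175)/1570 = -2891/1570.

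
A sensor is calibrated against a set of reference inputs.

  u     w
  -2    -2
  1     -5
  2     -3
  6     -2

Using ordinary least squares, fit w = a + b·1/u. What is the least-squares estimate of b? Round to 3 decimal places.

b = -1.965

The normal equations are: 4·a + (7/6)·b = -12;  (7/6)·a + (55/36)·b = -35/6.
Eliminating b: (55/36)·(row 1) − (7/6)·(row 2) gives (19/4)·a = (55/36)·(-12) − (7/6)·(-35/6) = -415/36, so a = -415/171.
Then b = ((-35/6) − (7/6)·(-415/171))/(55/36) = -112/57.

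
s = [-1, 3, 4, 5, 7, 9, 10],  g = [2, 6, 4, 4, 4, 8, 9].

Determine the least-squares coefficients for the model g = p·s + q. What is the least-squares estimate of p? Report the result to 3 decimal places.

Compute the Gram sums: Σs·s = 281, Σs = 37, Σ1 = 7.
And Σs·g = 242, Σg = 37.
det = 281·7 − 37² = 598.
p = (242·7 − 37·37)/598 = 25/46; q = (281·37 − 37·242)/598 = 111/46.

p = 0.543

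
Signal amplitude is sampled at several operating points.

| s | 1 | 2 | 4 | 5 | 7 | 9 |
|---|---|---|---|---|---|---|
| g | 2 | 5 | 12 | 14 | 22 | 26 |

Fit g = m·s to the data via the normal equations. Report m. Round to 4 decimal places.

m = 2.9432

Sums needed: Σs·s = 176.
Moment sums: Σs·g = 518.
So AᵀA·[m]ᵀ = Aᵀg: [[176]]·[m]ᵀ = [518]ᵀ.
Hence m = 518 / 176 ≈ 2.94318.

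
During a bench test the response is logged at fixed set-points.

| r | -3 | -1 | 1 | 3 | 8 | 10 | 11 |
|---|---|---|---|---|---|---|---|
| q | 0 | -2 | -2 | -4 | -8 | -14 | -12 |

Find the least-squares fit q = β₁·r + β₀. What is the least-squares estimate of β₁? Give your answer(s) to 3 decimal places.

β₁ = -0.941

Entries of MᵀM: Σr·r = 305, Σr = 29, Σ1 = 7.
And Σr·q = -348, Σq = -42.
Normal equations: [[305, 29]; [29, 7]]·[β₁, β₀]ᵀ = [-348, -42]ᵀ.
det = 305·7 − 29² = 1294.
β₁ = ((-348)·7 − 29·(-42))/1294 = -609/647; β₀ = (305·(-42) − 29·(-348))/1294 = -1359/647.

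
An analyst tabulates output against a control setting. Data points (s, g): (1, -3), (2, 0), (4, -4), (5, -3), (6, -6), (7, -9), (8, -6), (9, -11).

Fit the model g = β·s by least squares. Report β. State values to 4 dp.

MᵀM·[β]ᵀ = Mᵀg reads: 276·β = -280.
(Σs·s = 276, Σs·g = -280.)
β = (-280)/276 = -1.01449.

β = -1.0145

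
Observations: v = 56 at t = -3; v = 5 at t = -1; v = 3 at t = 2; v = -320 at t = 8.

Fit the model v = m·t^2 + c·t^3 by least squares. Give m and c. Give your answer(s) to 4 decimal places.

Forming AᵀA = [[4194, 32556]; [32556, 262938]] and Aᵀv = [-19959, -165333]ᵀ gives AᵀA·[m, c]ᵀ = Aᵀv.
Determinant 4194·262938 − 32556² = 42868836.
m = ((-19959)·262938 − 32556·(-165333))/42868836 = 7477867/2381602; c = (4194·(-165333) − 32556·(-19959))/42868836 = -2423411/2381602.

m = 3.1398, c = -1.0176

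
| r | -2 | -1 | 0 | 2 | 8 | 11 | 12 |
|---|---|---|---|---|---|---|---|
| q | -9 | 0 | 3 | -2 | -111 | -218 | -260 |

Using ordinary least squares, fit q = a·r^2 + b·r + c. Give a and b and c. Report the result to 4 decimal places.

a = -1.9504, b = 1.4529, c = 2.6657

Setting ∂/∂a … = 0 gives: 39506·a + 3570·b + 338·c = -70966;  3570·a + 338·b + 30·c = -6392;  338·a + 30·b + 7·c = -597.
Inverting the 3×3 Gram matrix, [a, b, c]ᵀ = [-1212497/621656, 903181/621656, 414283/155414]ᵀ.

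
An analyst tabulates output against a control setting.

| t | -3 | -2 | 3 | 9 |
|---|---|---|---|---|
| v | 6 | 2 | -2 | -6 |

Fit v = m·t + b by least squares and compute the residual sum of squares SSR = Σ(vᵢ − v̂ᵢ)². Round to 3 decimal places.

SSR = 5.906

Normal-equation sums: Σt·t = 103, Σt = 7, Σ1 = 4.
And Σt·v = -82, Σv = 0.
AᵀA·[m, b]ᵀ = Aᵀv becomes [[103, 7]; [7, 4]]·[m, b]ᵀ = [-82, 0]ᵀ.
Determinant 103·4 − 7² = 363.
m = ((-82)·4 − 7·0)/363 = -328/363; b = (103·0 − 7·(-82))/363 = 574/363.
Residuals: 620/363, -168/121, -316/363, 200/363; SSR = 2144/363.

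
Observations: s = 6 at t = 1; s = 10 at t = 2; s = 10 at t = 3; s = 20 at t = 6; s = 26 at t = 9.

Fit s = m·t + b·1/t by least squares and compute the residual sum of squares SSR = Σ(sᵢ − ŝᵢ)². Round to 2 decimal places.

Compute the Gram sums: Σt·t = 131, Σt·1/t = 5, Σ1/t·1/t = 227/162.
Moment sums: Σt·s = 410, Σ1/t·s = 185/9.
Normal equations: [[131, 5]; [5, 227/162]]·[m, b]ᵀ = [410, 185/9]ᵀ.
Determinant 131·(227/162) − 5² = 25687/162.
m = (410·(227/162) − 5·(185/9))/(25687/162) = 76420/25687; b = (131·(185/9) − 5·410)/(25687/162) = 104130/25687.
Residuals: -26428/25687, 51965/25687, -7100/25687, 37865/25687, -31488/25687; SSR = 228694/25687.

SSR = 8.90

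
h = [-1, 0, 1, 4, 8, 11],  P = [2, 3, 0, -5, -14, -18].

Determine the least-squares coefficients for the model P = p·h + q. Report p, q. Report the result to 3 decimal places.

From the data, Σh·h = 203, Σh = 23, Σ1 = 6.
And Σh·P = -332, ΣP = -32.
MᵀM·[p, q]ᵀ = MᵀP becomes [[203, 23]; [23, 6]]·[p, q]ᵀ = [-332, -32]ᵀ.
Δ = 203·6 − 23² = 689.
p = ((-332)·6 − 23·(-32))/689 = -1256/689; q = (203·(-32) − 23·(-332))/689 = 1140/689.

p = -1.823, q = 1.655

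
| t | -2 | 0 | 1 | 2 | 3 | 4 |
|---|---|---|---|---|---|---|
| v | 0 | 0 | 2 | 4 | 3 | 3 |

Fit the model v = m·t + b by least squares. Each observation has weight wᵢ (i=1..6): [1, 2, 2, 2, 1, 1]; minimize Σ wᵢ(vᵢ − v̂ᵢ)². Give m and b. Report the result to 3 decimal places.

XᵀWX·[m, b]ᵀ = XᵀWv reads: 39·m + 11·b = 41;  11·m + 9·b = 18.
(Σwᵢ·t·t = 39, Σwᵢ·t = 11, Σwᵢ·1 = 9, Σwᵢ·t·v = 41, Σwᵢ·v = 18.)
Determinant 39·9 − 11² = 230.
m = (41·9 − 11·18)/230 = 171/230; b = (39·18 − 11·41)/230 = 251/230.

m = 0.743, b = 1.091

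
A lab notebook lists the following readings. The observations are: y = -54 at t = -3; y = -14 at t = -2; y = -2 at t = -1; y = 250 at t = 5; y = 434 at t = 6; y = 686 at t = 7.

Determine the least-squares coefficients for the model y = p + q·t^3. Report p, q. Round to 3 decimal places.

p = 0.682, q = 2.000

Forming MᵀM = [[6, 648]; [648, 180724]] and Mᵀy = [1300, 361864]ᵀ gives MᵀM·[p, q]ᵀ = Mᵀy.
Determinant 6·180724 − 648² = 664440.
p = (1300·180724 − 648·361864)/664440 = 56666/83055; q = (6·361864 − 648·1300)/664440 = 55366/27685.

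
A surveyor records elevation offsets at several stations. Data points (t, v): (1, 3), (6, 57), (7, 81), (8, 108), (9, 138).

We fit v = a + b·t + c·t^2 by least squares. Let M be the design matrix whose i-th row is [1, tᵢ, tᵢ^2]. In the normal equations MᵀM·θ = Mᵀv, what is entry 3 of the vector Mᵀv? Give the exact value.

24114

Entry 3 ↔ basis t^2, so (Mᵀv)_{3} = Σᵢ (t^2)·vᵢ = (1)·(3) + (36)·(57) + (49)·(81) + (64)·(108) + (81)·(138) = 24114.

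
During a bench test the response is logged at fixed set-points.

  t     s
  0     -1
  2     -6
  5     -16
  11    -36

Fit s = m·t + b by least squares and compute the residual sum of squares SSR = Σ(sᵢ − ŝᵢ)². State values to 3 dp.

Setting ∂/∂m … = 0 gives: 150·m + 18·b = -488;  18·m + 4·b = -59.
(Σt·t = 150, Σt = 18, Σ1 = 4, Σt·s = -488, Σs = -59.)
Δ = 150·4 − 18² = 276.
m = ((-488)·4 − 18·(-59))/276 = -445/138; b = (150·(-59) − 18·(-488))/276 = -11/46.
Residuals: -35/46, 95/138, 25/69, -20/69; SSR = 175/138.

SSR = 1.268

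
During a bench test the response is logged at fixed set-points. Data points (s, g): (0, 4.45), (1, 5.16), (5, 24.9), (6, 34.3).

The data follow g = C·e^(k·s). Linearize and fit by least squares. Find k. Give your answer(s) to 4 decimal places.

With ln gᵢ as the transformed response and sᵢ as the regressor:
Σs = 12.0000, Σ(s)² = 62.0000, Σln g = 9.8839, Σs·ln g = 38.9261.
Normal system: [[62.0000, 12.0000]; [12.0000, 4]]·[k, ln C]ᵀ = [38.9261, 9.8839]ᵀ.
Solving (det = 104.0000): k = 0.35671, ln C = 1.40082.

k = 0.3567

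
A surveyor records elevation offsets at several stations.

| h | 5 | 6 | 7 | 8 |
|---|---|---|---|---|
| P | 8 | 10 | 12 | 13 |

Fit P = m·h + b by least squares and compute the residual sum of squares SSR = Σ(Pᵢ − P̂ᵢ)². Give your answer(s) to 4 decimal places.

SSR = 0.3000

With design matrix M, MᵀM = [[174, 26]; [26, 4]] and MᵀP = [288, 43]ᵀ.
Determinant 174·4 − 26² = 20.
m = (288·4 − 26·43)/20 = 17/10; b = (174·43 − 26·288)/20 = -3/10.
Residuals: -1/5, 1/10, 2/5, -3/10; SSR = 3/10.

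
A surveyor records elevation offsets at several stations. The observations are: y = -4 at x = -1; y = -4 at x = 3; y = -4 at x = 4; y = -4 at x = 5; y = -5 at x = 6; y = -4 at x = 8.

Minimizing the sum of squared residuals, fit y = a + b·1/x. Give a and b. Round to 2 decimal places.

a = -4.17, b = -0.12

MᵀM·[a, b]ᵀ = Mᵀy reads: 6·a + (3/40)·b = -25;  (3/40)·a + (18101/14400)·b = -7/15.
(Σ1 = 6, Σ1/x = 3/40, Σ1/x·1/x = 18101/14400, Σy = -25, Σ1/x·y = -7/15.)
det = 6·(18101/14400) − (3/40)² = 1447/192.
a = ((-25)·(18101/14400) − (3/40)·(-7/15))/(1447/192) = -452021/108525; b = (6·(-7/15) − (3/40)·(-25))/(1447/192) = -888/7235.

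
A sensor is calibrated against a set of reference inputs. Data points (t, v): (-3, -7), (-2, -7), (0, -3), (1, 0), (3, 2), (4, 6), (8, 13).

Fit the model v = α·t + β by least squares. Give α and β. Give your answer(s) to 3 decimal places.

α = 1.898, β = -2.412

From the data, Σt·t = 103, Σt = 11, Σ1 = 7.
And Σt·v = 169, Σv = 4.
Eliminating β: 7·(row 1) − 11·(row 2) gives 600·α = 7·169 − 11·4 = 1139, so α = 1139/600.
Then β = (4 − 11·(1139/600))/7 = -1447/600.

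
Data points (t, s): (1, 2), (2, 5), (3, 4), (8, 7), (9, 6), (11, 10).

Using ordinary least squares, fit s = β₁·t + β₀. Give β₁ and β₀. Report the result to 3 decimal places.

β₁ = 0.588, β₀ = 2.336

From the data, Σt·t = 280, Σt = 34, Σ1 = 6.
Right-hand side: Σt·s = 244, Σs = 34.
MᵀM·[β₁, β₀]ᵀ = Mᵀs becomes [[280, 34]; [34, 6]]·[β₁, β₀]ᵀ = [244, 34]ᵀ.
det = 280·6 − 34² = 524.
β₁ = (244·6 − 34·34)/524 = 77/131; β₀ = (280·34 − 34·244)/524 = 306/131.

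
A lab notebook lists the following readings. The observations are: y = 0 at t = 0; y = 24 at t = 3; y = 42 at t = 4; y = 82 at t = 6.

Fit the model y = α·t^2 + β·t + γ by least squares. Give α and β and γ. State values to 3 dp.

α = 1.767, β = 3.140, γ = -0.147

Setting ∂/∂α … = 0 gives: 1633·α + 307·β + 61·γ = 3840;  307·α + 61·β + 13·γ = 732;  61·α + 13·β + 4·γ = 148.
Row-reducing yields α = 53/30, β = 157/50, γ = -11/75.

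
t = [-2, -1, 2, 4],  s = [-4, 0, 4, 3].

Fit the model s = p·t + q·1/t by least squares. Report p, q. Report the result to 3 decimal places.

p = 1.073, q = 0.293

From the data, Σt·t = 25, Σt·1/t = 4, Σ1/t·1/t = 25/16.
Right-hand side: Σt·s = 28, Σ1/t·s = 19/4.
So MᵀM·[p, q]ᵀ = Mᵀs: [[25, 4]; [4, 25/16]]·[p, q]ᵀ = [28, 19/4]ᵀ.
Δ = 25·(25/16) − 4² = 369/16.
p = (28·(25/16) − 4·(19/4))/(369/16) = 44/41; q = (25·(19/4) − 4·28)/(369/16) = 12/41.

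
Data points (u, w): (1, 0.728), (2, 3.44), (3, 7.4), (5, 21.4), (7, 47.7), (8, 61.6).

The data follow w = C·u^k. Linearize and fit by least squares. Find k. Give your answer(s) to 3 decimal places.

k = 2.123

Linearized form: ln w = k·ln u + ln C. From the 6 transformed points,
Sums: Σln u = 7.4265, Σ(ln u)² = 12.3883, Σln w = 13.9685, Σln u·ln w = 24.0750.
Normal system: [[12.3883, 7.4265]; [7.4265, 6]]·[k, ln C]ᵀ = [24.0750, 13.9685]ᵀ.
Δ = 12.3883·6 − (7.4265)² = 19.1764; k = (24.0750·6 − 7.4265·13.9685)/19.1764 = 2.12306, ln C = (12.3883·13.9685 − 7.4265·24.0750)/19.1764 = -0.29975.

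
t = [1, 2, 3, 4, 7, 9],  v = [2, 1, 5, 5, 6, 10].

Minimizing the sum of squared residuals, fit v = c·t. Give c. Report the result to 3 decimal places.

The normal equations are: 160·c = 171.
(Σt·t = 160, Σt·v = 171.)
c = 171/160 = 1.06875.

c = 1.069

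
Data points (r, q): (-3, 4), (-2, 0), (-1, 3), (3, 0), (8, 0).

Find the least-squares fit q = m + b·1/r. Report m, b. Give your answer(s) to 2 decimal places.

With design matrix A, AᵀA = [[5, -11/8]; [-11/8, 857/576]] and Aᵀq = [7, -13/3]ᵀ.
Determinant 5·(857/576) − (-11/8)² = 799/144.
m = (7·(857/576) − (-11/8)·(-13/3))/(799/144) = 151/188; b = (5·(-13/3) − (-11/8)·7)/(799/144) = -102/47.

m = 0.80, b = -2.17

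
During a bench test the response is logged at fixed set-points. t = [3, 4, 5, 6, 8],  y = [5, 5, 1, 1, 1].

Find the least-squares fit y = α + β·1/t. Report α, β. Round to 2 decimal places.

Sums needed: Σ1 = 5, Σ1/t = 43/40, Σ1/t·1/t = 3701/14400.
And Σy = 13, Σ1/t·y = 409/120.
Δ = 5·(3701/14400) − (43/40)² = 233/1800.
α = (13·(3701/14400) − (43/40)·(409/120))/(233/1800) = -581/233; β = (5·(409/120) − (43/40)·13)/(233/1800) = 5520/233.

α = -2.49, β = 23.69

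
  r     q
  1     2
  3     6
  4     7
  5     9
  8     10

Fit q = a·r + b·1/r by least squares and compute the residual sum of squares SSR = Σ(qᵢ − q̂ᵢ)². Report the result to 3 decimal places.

SSR = 8.133

Normal-equation sums: Σr·r = 115, Σr·1/r = 5, Σ1/r·1/r = 17701/14400.
And Σr·q = 173, Σ1/r·q = 44/5.
MᵀM·[a, b]ᵀ = Mᵀq becomes [[115, 5]; [5, 17701/14400]]·[a, b]ᵀ = [173, 44/5]ᵀ.
Determinant 115·(17701/14400) − 5² = 335123/2880.
a = (173·(17701/14400) − 5·(44/5))/(335123/2880) = 2428673/1675615; b = (115·(44/5) − 5·173)/(335123/2880) = 423360/335123.
Residuals: -1194243/1675615, 2062071/1675615, 1485413/1675615, 502762/335123, -2937834/1675615; SSR = 13627781/1675615.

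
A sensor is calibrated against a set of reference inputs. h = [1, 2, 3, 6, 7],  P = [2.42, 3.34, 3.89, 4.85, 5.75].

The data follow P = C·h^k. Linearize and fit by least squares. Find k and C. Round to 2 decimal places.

Taking logs, ln P = k·ln h + ln C, so regress ln P on ln h.
Sums: Σln h = 5.5294, Σ(ln h)² = 8.6844, Σln P = 6.7763, Σln h·ln P = 8.5612.
Normal system: [[8.6844, 5.5294]; [5.5294, 5]]·[k, ln C]ᵀ = [8.5612, 6.7763]ᵀ.
Solving (det = 12.8473): k = 0.41541, ln C = 0.89587, so C = exp(0.89587) = 2.44947.

k = 0.42, C = 2.45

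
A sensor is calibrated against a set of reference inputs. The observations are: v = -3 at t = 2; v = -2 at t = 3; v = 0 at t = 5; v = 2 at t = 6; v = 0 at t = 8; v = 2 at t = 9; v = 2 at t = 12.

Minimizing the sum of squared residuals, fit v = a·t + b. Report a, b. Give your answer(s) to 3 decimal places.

Compute the Gram sums: Σt·t = 363, Σt = 45, Σ1 = 7.
For Xᵀv: Σt·v = 42, Σv = 1.
Normal equations: [[363, 45]; [45, 7]]·[a, b]ᵀ = [42, 1]ᵀ.
det = 363·7 − 45² = 516.
a = (42·7 − 45·1)/516 = 83/172; b = (363·1 − 45·42)/516 = -509/172.

a = 0.483, b = -2.959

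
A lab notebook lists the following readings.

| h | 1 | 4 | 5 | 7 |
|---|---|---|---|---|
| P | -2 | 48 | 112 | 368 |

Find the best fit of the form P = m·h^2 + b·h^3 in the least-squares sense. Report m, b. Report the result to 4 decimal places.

m = -3.0589, b = 1.5098

Setting ∂/∂m … = 0 gives: 3283·m + 20957·b = 21598;  20957·m + 137371·b = 143294.
Eliminating b: 137371·(row 1) − 20957·(row 2) gives 11793144·m = 137371·21598 − 20957·143294 = -36073500, so m = -3006125/982762.
Then b = (143294 − 20957·(-3006125/982762))/137371 = 1483743/982762.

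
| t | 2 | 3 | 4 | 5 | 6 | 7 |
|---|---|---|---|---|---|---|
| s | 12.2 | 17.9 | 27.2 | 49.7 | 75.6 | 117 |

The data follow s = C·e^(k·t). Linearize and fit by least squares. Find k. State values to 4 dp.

k = 0.4637

Linearized form: ln s = k·t + ln C. From the 6 transformed points,
XᵀX = [[139.0000, 27.0000]; [27.0000, 6]], rhs = [105.6881, 21.6831]ᵀ  (here Σt = 27.0000, Σ(t)² = 139.0000, Σln s = 21.6831, Σt·ln s = 105.6881).
Slope k = (n·Σt·ln s − Σt·Σln s)/(n·Σ(t)² − (Σt)²) = (6·105.6881 − 27.0000·21.6831)/105.0000 = 0.46367; ln C = (Σln s − k·Σt)/n = 1.52733.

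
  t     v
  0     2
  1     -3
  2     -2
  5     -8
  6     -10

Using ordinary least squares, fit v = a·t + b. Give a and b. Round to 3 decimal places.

The normal system AᵀA·[a, b]ᵀ = Aᵀv is [[66, 14]; [14, 5]]·[a, b]ᵀ = [-107, -21]ᵀ.
Eliminating b: 5·(row 1) − 14·(row 2) gives 134·a = 5·(-107) − 14·(-21) = -241, so a = -241/134.
Then b = ((-21) − 14·(-241/134))/5 = 56/67.

a = -1.799, b = 0.836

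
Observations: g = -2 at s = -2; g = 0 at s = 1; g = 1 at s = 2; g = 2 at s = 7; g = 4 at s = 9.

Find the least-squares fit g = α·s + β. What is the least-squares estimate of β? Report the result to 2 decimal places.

β = -0.63

Compute the Gram sums: Σs·s = 139, Σs = 17, Σ1 = 5.
And Σs·g = 56, Σg = 5.
Eliminating β: 5·(row 1) − 17·(row 2) gives 406·α = 5·56 − 17·5 = 195, so α = 195/406.
Then β = (5 − 17·(195/406))/5 = -257/406.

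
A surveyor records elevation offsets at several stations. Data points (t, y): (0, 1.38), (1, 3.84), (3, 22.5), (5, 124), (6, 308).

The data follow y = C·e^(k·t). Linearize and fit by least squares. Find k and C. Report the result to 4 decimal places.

k = 0.8913, C = 1.4805

Linearized form: ln y = k·t + ln C. From the 5 transformed points,
AᵀA = [[71.0000, 15.0000]; [15.0000, 5]], rhs = [69.1680, 15.3315]ᵀ  (here Σt = 15.0000, Σ(t)² = 71.0000, Σln y = 15.3315, Σt·ln y = 69.1680).
Δ = 71.0000·5 − (15.0000)² = 130.0000; k = (69.1680·5 − 15.0000·15.3315)/130.0000 = 0.89129, ln C = (71.0000·15.3315 − 15.0000·69.1680)/130.0000 = 0.39241, so C = exp(0.39241) = 1.48054.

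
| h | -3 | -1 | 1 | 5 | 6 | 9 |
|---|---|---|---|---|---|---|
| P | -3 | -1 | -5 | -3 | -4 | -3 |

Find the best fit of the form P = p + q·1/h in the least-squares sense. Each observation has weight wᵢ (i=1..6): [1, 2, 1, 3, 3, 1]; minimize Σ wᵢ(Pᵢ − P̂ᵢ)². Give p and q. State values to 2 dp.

Normal-equation sums: Σwᵢ·1 = 11, Σwᵢ·1/h = -11/90, Σwᵢ·1/h·1/h = 26947/8100.
Moment sums: Σwᵢ·P = -34, Σwᵢ·1/h·P = -92/15.
AᵀWA·[p, q]ᵀ = AᵀWP becomes [[11, -11/90]; [-11/90, 26947/8100]]·[p, q]ᵀ = [-34, -92/15]ᵀ.
Eliminating q: (26947/8100)·(row 1) − (-11/90)·(row 2) gives (74074/2025)·p = (26947/8100)·(-34) − (-11/90)·(-92/15) = -92227/810, so p = -461135/148148.
Then q = ((-92/15) − (-11/90)·(-461135/148148))/(26947/8100) = -13185/6734.

p = -3.11, q = -1.96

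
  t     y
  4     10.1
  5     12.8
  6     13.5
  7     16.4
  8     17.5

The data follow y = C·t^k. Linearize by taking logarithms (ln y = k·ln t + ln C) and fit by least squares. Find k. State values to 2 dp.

Let Y = ln y. Fitting Y = k·ln t + ln C by least squares:
Σln t = 8.8128, Σ(ln t)² = 15.8331, Σln y = 13.1242, Σln t·ln y = 23.3675.
Equations: 15.8331·k + 8.8128·ln C = 23.3675;  8.8128·k + 5·ln C = 13.1242.
Solving (det = 1.4995): k = 0.78438, ln C = 1.24231.

k = 0.78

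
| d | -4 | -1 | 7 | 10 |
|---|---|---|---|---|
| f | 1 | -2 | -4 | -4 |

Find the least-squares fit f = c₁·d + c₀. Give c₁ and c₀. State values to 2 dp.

Forming MᵀM = [[166, 12]; [12, 4]] and Mᵀf = [-70, -9]ᵀ gives MᵀM·[c₁, c₀]ᵀ = Mᵀf.
Eliminating c₀: 4·(row 1) − 12·(row 2) gives 520·c₁ = 4·(-70) − 12·(-9) = -172, so c₁ = -43/130.
Then c₀ = ((-9) − 12·(-43/130))/4 = -327/260.

c₁ = -0.33, c₀ = -1.26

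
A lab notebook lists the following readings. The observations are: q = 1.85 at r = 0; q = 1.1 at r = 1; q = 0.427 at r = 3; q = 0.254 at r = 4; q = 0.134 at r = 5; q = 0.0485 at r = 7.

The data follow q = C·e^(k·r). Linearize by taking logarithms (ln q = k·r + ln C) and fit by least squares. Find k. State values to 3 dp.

Taking logs, ln q = k·r + ln C, so regress ln q on r.
Σr = 20.0000, Σ(r)² = 100.0000, Σln q = -6.5470, Σr·ln q = -39.1722.
Equations: 100.0000·k + 20.0000·ln C = -39.1722;  20.0000·k + 6·ln C = -6.5470.
Slope k = (n·Σr·ln q − Σr·Σln q)/(n·Σ(r)² − (Σr)²) = (6·-39.1722 − 20.0000·-6.5470)/200.0000 = -0.52047; ln C = (Σln q − k·Σr)/n = 0.64372.

k = -0.520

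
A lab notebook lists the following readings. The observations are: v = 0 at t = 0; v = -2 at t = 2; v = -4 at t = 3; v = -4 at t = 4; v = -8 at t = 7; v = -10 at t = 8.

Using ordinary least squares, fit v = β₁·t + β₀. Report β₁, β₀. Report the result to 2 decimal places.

With design matrix X, XᵀX = [[142, 24]; [24, 6]] and Xᵀv = [-168, -28]ᵀ.
Δ = 142·6 − 24² = 276.
β₁ = ((-168)·6 − 24·(-28))/276 = -28/23; β₀ = (142·(-28) − 24·(-168))/276 = 14/69.

β₁ = -1.22, β₀ = 0.20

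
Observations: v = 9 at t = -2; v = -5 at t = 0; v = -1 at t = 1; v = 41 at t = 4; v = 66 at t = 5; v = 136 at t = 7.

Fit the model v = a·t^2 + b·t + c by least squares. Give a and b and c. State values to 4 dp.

a = 2.9384, b = -0.5704, c = -4.0991

Forming AᵀA = [[3299, 525, 95]; [525, 95, 15]; [95, 15, 6]] and Aᵀv = [9005, 1427, 246]ᵀ gives AᵀA·[a, b, c]ᵀ = Aᵀv.
Solving the 3×3 system (Gaussian elimination) gives a = 1575/536, b = -35161/61640, c = -25267/6164.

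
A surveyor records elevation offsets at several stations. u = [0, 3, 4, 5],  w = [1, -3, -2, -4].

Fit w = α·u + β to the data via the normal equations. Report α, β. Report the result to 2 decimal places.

α = -0.93, β = 0.79

From the data, Σu·u = 50, Σu = 12, Σ1 = 4.
And Σu·w = -37, Σw = -8.
Δ = 50·4 − 12² = 56.
α = ((-37)·4 − 12·(-8))/56 = -13/14; β = (50·(-8) − 12·(-37))/56 = 11/14.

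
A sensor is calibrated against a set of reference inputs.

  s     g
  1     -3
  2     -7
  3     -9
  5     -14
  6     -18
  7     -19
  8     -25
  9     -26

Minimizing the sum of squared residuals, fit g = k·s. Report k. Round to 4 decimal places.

Normal-equation sums: Σs·s = 269.
For Xᵀg: Σs·g = -789.
XᵀX·[k]ᵀ = Xᵀg becomes [[269]]·[k]ᵀ = [-789]ᵀ.
k = (-789)/269 = -2.93309.

k = -2.9331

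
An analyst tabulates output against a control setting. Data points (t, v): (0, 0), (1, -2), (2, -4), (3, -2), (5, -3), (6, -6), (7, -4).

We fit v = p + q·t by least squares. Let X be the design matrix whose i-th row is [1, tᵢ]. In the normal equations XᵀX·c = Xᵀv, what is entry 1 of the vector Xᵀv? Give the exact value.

Entry 1 ↔ basis 1, so (Xᵀv)_{1} = Σᵢ vᵢ = (1)·(0) + (1)·(-2) + (1)·(-4) + (1)·(-2) + (1)·(-3) + (1)·(-6) + (1)·(-4) = -21.

-21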